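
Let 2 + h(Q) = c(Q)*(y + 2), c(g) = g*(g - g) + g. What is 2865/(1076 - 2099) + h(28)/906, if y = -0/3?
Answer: -141136/51491 ≈ -2.7410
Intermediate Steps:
y = 0 (y = -0/3 = -3*0 = 0)
c(g) = g (c(g) = g*0 + g = 0 + g = g)
h(Q) = -2 + 2*Q (h(Q) = -2 + Q*(0 + 2) = -2 + Q*2 = -2 + 2*Q)
2865/(1076 - 2099) + h(28)/906 = 2865/(1076 - 2099) + (-2 + 2*28)/906 = 2865/(-1023) + (-2 + 56)*(1/906) = 2865*(-1/1023) + 54*(1/906) = -955/341 + 9/151 = -141136/51491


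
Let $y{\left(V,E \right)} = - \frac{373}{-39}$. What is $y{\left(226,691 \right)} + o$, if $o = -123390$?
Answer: $- \frac{4811837}{39} \approx -1.2338 \cdot 10^{5}$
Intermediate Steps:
$y{\left(V,E \right)} = \frac{373}{39}$ ($y{\left(V,E \right)} = \left(-373\right) \left(- \frac{1}{39}\right) = \frac{373}{39}$)
$y{\left(226,691 \right)} + o = \frac{373}{39} - 123390 = - \frac{4811837}{39}$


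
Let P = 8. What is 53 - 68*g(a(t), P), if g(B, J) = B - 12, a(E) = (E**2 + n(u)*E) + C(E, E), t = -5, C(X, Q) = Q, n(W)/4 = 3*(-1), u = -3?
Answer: -4571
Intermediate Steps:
n(W) = -12 (n(W) = 4*(3*(-1)) = 4*(-3) = -12)
a(E) = E**2 - 11*E (a(E) = (E**2 - 12*E) + E = E**2 - 11*E)
g(B, J) = -12 + B
53 - 68*g(a(t), P) = 53 - 68*(-12 - 5*(-11 - 5)) = 53 - 68*(-12 - 5*(-16)) = 53 - 68*(-12 + 80) = 53 - 68*68 = 53 - 4624 = -4571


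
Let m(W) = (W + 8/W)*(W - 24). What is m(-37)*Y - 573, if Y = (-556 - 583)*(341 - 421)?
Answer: 7653785439/37 ≈ 2.0686e+8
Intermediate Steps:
Y = 91120 (Y = -1139*(-80) = 91120)
m(W) = (-24 + W)*(W + 8/W) (m(W) = (W + 8/W)*(-24 + W) = (-24 + W)*(W + 8/W))
m(-37)*Y - 573 = (8 + (-37)² - 192/(-37) - 24*(-37))*91120 - 573 = (8 + 1369 - 192*(-1/37) + 888)*91120 - 573 = (8 + 1369 + 192/37 + 888)*91120 - 573 = (83997/37)*91120 - 573 = 7653806640/37 - 573 = 7653785439/37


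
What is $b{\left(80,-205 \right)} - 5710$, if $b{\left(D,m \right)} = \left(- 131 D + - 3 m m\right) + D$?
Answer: $-142185$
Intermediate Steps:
$b{\left(D,m \right)} = - 130 D - 3 m^{2}$ ($b{\left(D,m \right)} = \left(- 131 D - 3 m^{2}\right) + D = - 130 D - 3 m^{2}$)
$b{\left(80,-205 \right)} - 5710 = \left(\left(-130\right) 80 - 3 \left(-205\right)^{2}\right) - 5710 = \left(-10400 - 126075\right) - 5710 = -136475 - 5710 = -142185$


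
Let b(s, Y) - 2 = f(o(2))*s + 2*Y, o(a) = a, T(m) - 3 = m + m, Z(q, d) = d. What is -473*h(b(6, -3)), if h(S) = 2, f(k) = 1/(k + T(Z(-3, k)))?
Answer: -946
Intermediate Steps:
T(m) = 3 + 2*m (T(m) = 3 + (m + m) = 3 + 2*m)
f(k) = 1/(3 + 3*k) (f(k) = 1/(k + (3 + 2*k)) = 1/(3 + 3*k))
b(s, Y) = 2 + 2*Y + s/9 (b(s, Y) = 2 + ((1/(3*(1 + 2)))*s + 2*Y) = 2 + (((⅓)/3)*s + 2*Y) = 2 + (((⅓)*(⅓))*s + 2*Y) = 2 + (s/9 + 2*Y) = 2 + (2*Y + s/9) = 2 + 2*Y + s/9)
-473*h(b(6, -3)) = -473*2 = -946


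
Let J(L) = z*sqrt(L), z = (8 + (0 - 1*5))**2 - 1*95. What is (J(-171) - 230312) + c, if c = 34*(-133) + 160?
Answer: -234674 - 258*I*sqrt(19) ≈ -2.3467e+5 - 1124.6*I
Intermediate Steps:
z = -86 (z = (8 + (0 - 5))**2 - 95 = (8 - 5)**2 - 95 = 3**2 - 95 = 9 - 95 = -86)
c = -4362 (c = -4522 + 160 = -4362)
J(L) = -86*sqrt(L)
(J(-171) - 230312) + c = (-258*I*sqrt(19) - 230312) - 4362 = (-230312 - 258*I*sqrt(19)) - 4362 = -234674 - 258*I*sqrt(19)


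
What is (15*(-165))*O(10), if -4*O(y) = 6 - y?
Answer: -2475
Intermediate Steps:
O(y) = -3/2 + y/4 (O(y) = -(6 - y)/4 = -3/2 + y/4)
(15*(-165))*O(10) = (15*(-165))*(-3/2 + (¼)*10) = -2475*(-3/2 + 5/2) = -2475*1 = -2475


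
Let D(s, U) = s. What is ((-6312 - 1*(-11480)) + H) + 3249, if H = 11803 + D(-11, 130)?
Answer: 20209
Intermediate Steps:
H = 11792 (H = 11803 - 11 = 11792)
((-6312 - 1*(-11480)) + H) + 3249 = ((-6312 - 1*(-11480)) + 11792) + 3249 = ((-6312 + 11480) + 11792) + 3249 = (5168 + 11792) + 3249 = 16960 + 3249 = 20209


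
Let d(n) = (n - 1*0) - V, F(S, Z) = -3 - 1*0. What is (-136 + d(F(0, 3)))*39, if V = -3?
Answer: -5304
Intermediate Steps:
F(S, Z) = -3 (F(S, Z) = -3 + 0 = -3)
d(n) = 3 + n (d(n) = (n - 1*0) - 1*(-3) = (n + 0) + 3 = n + 3 = 3 + n)
(-136 + d(F(0, 3)))*39 = (-136 + (3 - 3))*39 = (-136 + 0)*39 = -136*39 = -5304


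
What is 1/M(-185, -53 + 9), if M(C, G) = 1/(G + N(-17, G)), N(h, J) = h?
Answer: -61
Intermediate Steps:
M(C, G) = 1/(-17 + G) (M(C, G) = 1/(G - 17) = 1/(-17 + G))
1/M(-185, -53 + 9) = 1/(1/(-17 + (-53 + 9))) = 1/(1/(-17 - 44)) = 1/(1/(-61)) = 1/(-1/61) = -61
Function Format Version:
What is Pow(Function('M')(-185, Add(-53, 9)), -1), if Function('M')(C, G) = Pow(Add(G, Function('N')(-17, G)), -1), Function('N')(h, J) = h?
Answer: -61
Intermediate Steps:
Function('M')(C, G) = Pow(Add(-17, G), -1) (Function('M')(C, G) = Pow(Add(G, -17), -1) = Pow(Add(-17, G), -1))
Pow(Function('M')(-185, Add(-53, 9)), -1) = Pow(Pow(Add(-17, Add(-53, 9)), -1), -1) = Pow(Pow(Add(-17, -44), -1), -1) = Pow(Pow(-61, -1), -1) = Pow(Rational(-1, 61), -1) = -61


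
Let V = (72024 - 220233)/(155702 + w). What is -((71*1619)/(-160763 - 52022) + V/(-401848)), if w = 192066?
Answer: 16064076875069471/29736677208050240 ≈ 0.54021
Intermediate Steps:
V = -148209/347768 (V = (72024 - 220233)/(155702 + 192066) = -148209/347768 ≈ -0.42617)
-((71*1619)/(-160763 - 52022) + V/(-401848)) = -((71*1619)/(-160763 - 52022) - 148209/347768/(-401848)) = -(114949/(-212785) - 148209/347768*(-1/401848)) = -(114949*(-1/212785) + 148209/139749875264) = -(-114949/212785 + 148209/139749875264) = -1*(-16064076875069471/29736677208050240) = 16064076875069471/29736677208050240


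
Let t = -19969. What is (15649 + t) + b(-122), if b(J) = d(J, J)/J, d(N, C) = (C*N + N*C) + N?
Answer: -4563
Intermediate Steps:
d(N, C) = N + 2*C*N (d(N, C) = (C*N + C*N) + N = 2*C*N + N = N + 2*C*N)
b(J) = 1 + 2*J (b(J) = (J*(1 + 2*J))/J = 1 + 2*J)
(15649 + t) + b(-122) = (15649 - 19969) + (1 + 2*(-122)) = -4320 + (1 - 244) = -4320 - 243 = -4563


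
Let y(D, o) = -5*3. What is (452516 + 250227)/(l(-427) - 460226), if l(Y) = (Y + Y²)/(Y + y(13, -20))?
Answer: -155306203/101800897 ≈ -1.5256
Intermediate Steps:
y(D, o) = -15
l(Y) = (Y + Y²)/(-15 + Y) (l(Y) = (Y + Y²)/(Y - 15) = (Y + Y²)/(-15 + Y))
(452516 + 250227)/(l(-427) - 460226) = (452516 + 250227)/(-427*(1 - 427)/(-15 - 427) - 460226) = 702743/(-427*(-426)/(-442) - 460226) = 702743/(-427*(-1/442)*(-426) - 460226) = 702743/(-90951/221 - 460226) = 702743/(-101800897/221) = 702743*(-221/101800897) = -155306203/101800897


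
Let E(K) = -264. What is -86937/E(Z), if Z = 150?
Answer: 28979/88 ≈ 329.31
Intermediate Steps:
-86937/E(Z) = -86937/(-264) = -86937*(-1/264) = 28979/88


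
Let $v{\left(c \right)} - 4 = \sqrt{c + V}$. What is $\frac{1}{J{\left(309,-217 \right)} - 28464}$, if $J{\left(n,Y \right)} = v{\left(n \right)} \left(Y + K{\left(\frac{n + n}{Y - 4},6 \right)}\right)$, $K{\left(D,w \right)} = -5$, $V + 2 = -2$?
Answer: $- \frac{2446}{70542357} + \frac{37 \sqrt{305}}{141084714} \approx -3.0094 \cdot 10^{-5}$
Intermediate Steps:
$V = -4$ ($V = -2 - 2 = -4$)
$v{\left(c \right)} = 4 + \sqrt{-4 + c}$ ($v{\left(c \right)} = 4 + \sqrt{c - 4} = 4 + \sqrt{-4 + c}$)
$J{\left(n,Y \right)} = \left(-5 + Y\right) \left(4 + \sqrt{-4 + n}\right)$ ($J{\left(n,Y \right)} = \left(4 + \sqrt{-4 + n}\right) \left(Y - 5\right) = \left(4 + \sqrt{-4 + n}\right) \left(-5 + Y\right) = \left(-5 + Y\right) \left(4 + \sqrt{-4 + n}\right)$)
$\frac{1}{J{\left(309,-217 \right)} - 28464} = \frac{1}{\left(-5 - 217\right) \left(4 + \sqrt{-4 + 309}\right) - 28464} = \frac{1}{- 222 \left(4 + \sqrt{305}\right) - 28464} = \frac{1}{\left(-888 - 222 \sqrt{305}\right) - 28464} = \frac{1}{-29352 - 222 \sqrt{305}}$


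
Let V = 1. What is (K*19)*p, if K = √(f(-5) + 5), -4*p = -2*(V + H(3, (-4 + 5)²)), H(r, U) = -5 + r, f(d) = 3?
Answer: -19*√2 ≈ -26.870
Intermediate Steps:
p = -½ (p = -(-1)*(1 + (-5 + 3))/2 = -(-1)*(1 - 2)/2 = -(-1)*(-1)/2 = -¼*2 = -½ ≈ -0.50000)
K = 2*√2 (K = √(3 + 5) = √8 = 2*√2 ≈ 2.8284)
(K*19)*p = ((2*√2)*19)*(-½) = (38*√2)*(-½) = -19*√2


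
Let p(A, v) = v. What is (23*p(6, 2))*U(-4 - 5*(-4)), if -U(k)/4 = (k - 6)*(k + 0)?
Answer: -29440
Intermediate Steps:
U(k) = -4*k*(-6 + k) (U(k) = -4*(k - 6)*(k + 0) = -4*(-6 + k)*k = -4*k*(-6 + k))
(23*p(6, 2))*U(-4 - 5*(-4)) = (23*2)*(4*(-4 - 5*(-4))*(6 - (-4 - 5*(-4)))) = 46*(4*(-4 + 20)*(6 - (-4 + 20))) = 46*(4*16*(6 - 1*16)) = 46*(4*16*(6 - 16)) = 46*(4*16*(-10)) = 46*(-640) = -29440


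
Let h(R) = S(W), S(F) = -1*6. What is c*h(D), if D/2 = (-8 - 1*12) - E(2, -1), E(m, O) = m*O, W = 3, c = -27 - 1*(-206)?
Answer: -1074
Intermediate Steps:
c = 179 (c = -27 + 206 = 179)
E(m, O) = O*m
S(F) = -6
D = -36 (D = 2*((-8 - 1*12) - (-1)*2) = 2*((-8 - 12) - 1*(-2)) = 2*(-20 + 2) = 2*(-18) = -36)
h(R) = -6
c*h(D) = 179*(-6) = -1074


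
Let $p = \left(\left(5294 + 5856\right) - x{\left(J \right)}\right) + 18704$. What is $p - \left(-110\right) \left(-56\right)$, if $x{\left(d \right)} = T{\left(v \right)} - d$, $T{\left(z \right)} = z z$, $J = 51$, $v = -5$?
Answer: $23720$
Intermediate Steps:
$T{\left(z \right)} = z^{2}$
$x{\left(d \right)} = 25 - d$ ($x{\left(d \right)} = \left(-5\right)^{2} - d = 25 - d$)
$p = 29880$ ($p = \left(\left(5294 + 5856\right) - \left(25 - 51\right)\right) + 18704 = \left(11150 - \left(25 - 51\right)\right) + 18704 = \left(11150 - -26\right) + 18704 = \left(11150 + 26\right) + 18704 = 11176 + 18704 = 29880$)
$p - \left(-110\right) \left(-56\right) = 29880 - \left(-110\right) \left(-56\right) = 29880 - 6160 = 23720$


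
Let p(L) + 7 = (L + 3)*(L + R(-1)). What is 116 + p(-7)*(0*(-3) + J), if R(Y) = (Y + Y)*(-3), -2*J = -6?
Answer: 107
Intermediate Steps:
J = 3 (J = -½*(-6) = 3)
R(Y) = -6*Y (R(Y) = (2*Y)*(-3) = -6*Y)
p(L) = -7 + (3 + L)*(6 + L) (p(L) = -7 + (L + 3)*(L - 6*(-1)) = -7 + (3 + L)*(L + 6) = -7 + (3 + L)*(6 + L))
116 + p(-7)*(0*(-3) + J) = 116 + (11 + (-7)² + 9*(-7))*(0*(-3) + 3) = 116 + (11 + 49 - 63)*(0 + 3) = 116 - 3*3 = 116 - 9 = 107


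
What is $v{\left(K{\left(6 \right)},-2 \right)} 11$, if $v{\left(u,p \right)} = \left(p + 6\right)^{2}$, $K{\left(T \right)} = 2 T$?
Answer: $176$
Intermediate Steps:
$v{\left(u,p \right)} = \left(6 + p\right)^{2}$
$v{\left(K{\left(6 \right)},-2 \right)} 11 = \left(6 - 2\right)^{2} \cdot 11 = 4^{2} \cdot 11 = 16 \cdot 11 = 176$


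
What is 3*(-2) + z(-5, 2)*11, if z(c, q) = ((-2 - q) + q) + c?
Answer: -83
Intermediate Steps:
z(c, q) = -2 + c
3*(-2) + z(-5, 2)*11 = 3*(-2) + (-2 - 5)*11 = -6 - 7*11 = -6 - 77 = -83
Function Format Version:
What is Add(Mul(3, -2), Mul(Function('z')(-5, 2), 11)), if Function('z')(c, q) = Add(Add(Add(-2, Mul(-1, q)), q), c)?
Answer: -83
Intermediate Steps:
Function('z')(c, q) = Add(-2, c)
Add(Mul(3, -2), Mul(Function('z')(-5, 2), 11)) = Add(Mul(3, -2), Mul(Add(-2, -5), 11)) = Add(-6, Mul(-7, 11)) = Add(-6, -77) = -83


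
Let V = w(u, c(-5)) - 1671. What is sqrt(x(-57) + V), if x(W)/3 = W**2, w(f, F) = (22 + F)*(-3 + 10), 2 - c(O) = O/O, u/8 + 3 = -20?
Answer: sqrt(8237) ≈ 90.758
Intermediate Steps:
u = -184 (u = -24 + 8*(-20) = -24 - 160 = -184)
c(O) = 1 (c(O) = 2 - O/O = 2 - 1*1 = 2 - 1 = 1)
w(f, F) = 154 + 7*F (w(f, F) = (22 + F)*7 = 154 + 7*F)
V = -1510 (V = (154 + 7*1) - 1671 = (154 + 7) - 1671 = 161 - 1671 = -1510)
x(W) = 3*W**2
sqrt(x(-57) + V) = sqrt(3*(-57)**2 - 1510) = sqrt(3*3249 - 1510) = sqrt(9747 - 1510) = sqrt(8237)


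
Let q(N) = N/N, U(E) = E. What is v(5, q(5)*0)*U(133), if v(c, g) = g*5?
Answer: 0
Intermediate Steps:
q(N) = 1
v(c, g) = 5*g
v(5, q(5)*0)*U(133) = (5*(1*0))*133 = (5*0)*133 = 0*133 = 0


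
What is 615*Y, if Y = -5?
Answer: -3075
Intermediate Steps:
615*Y = 615*(-5) = -3075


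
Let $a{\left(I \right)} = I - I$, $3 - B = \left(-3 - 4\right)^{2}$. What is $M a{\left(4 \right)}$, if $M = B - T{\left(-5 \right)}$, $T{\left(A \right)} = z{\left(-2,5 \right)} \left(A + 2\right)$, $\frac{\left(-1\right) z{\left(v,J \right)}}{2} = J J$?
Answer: $0$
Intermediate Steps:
$z{\left(v,J \right)} = - 2 J^{2}$ ($z{\left(v,J \right)} = - 2 J J = - 2 J^{2}$)
$T{\left(A \right)} = -100 - 50 A$ ($T{\left(A \right)} = - 2 \cdot 5^{2} \left(A + 2\right) = \left(-2\right) 25 \left(2 + A\right) = - 50 \left(2 + A\right) = -100 - 50 A$)
$B = -46$ ($B = 3 - \left(-3 - 4\right)^{2} = 3 - \left(-7\right)^{2} = 3 - 49 = -46$)
$a{\left(I \right)} = 0$
$M = -196$ ($M = -46 - \left(-100 - -250\right) = -46 - \left(-100 + 250\right) = -46 - 150 = -196$)
$M a{\left(4 \right)} = \left(-196\right) 0 = 0$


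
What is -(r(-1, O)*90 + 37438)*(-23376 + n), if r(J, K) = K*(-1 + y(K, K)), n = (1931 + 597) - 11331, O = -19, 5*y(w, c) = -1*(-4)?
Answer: 1215722620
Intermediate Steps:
y(w, c) = 4/5 (y(w, c) = (-1*(-4))/5 = (1/5)*4 = 4/5)
n = -8803 (n = 2528 - 11331 = -8803)
r(J, K) = -K/5 (r(J, K) = K*(-1 + 4/5) = K*(-1/5) = -K/5)
-(r(-1, O)*90 + 37438)*(-23376 + n) = -(-1/5*(-19)*90 + 37438)*(-23376 - 8803) = -((19/5)*90 + 37438)*(-32179) = -(342 + 37438)*(-32179) = -37780*(-32179) = -1*(-1215722620) = 1215722620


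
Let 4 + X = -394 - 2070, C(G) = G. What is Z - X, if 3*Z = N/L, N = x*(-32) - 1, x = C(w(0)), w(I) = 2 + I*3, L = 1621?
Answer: 12001819/4863 ≈ 2468.0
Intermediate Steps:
w(I) = 2 + 3*I
x = 2 (x = 2 + 3*0 = 2 + 0 = 2)
X = -2468 (X = -4 + (-394 - 2070) = -4 - 2464 = -2468)
N = -65 (N = 2*(-32) - 1 = -64 - 1 = -65)
Z = -65/4863 (Z = (-65/1621)/3 = (-65*1/1621)/3 = (⅓)*(-65/1621) = -65/4863 ≈ -0.013366)
Z - X = -65/4863 - 1*(-2468) = -65/4863 + 2468 = 12001819/4863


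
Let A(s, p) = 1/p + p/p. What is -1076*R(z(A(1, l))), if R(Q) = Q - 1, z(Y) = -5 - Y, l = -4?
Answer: 7263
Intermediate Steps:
A(s, p) = 1 + 1/p (A(s, p) = 1/p + 1 = 1 + 1/p)
R(Q) = -1 + Q
-1076*R(z(A(1, l))) = -1076*(-1 + (-5 - (1 - 4)/(-4))) = -1076*(-1 + (-5 - (-1)*(-3)/4)) = -1076*(-1 + (-5 - 1*3/4)) = -1076*(-1 + (-5 - 3/4)) = -1076*(-1 - 23/4) = -1076*(-27/4) = 7263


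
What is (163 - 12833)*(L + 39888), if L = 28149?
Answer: -862028790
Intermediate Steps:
(163 - 12833)*(L + 39888) = (163 - 12833)*(28149 + 39888) = -12670*68037 = -862028790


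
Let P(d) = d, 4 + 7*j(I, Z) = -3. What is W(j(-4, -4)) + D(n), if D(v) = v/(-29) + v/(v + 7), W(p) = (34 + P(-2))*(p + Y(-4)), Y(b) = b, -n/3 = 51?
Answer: -650665/4234 ≈ -153.68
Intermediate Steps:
n = -153 (n = -3*51 = -153)
j(I, Z) = -1 (j(I, Z) = -4/7 + (⅐)*(-3) = -4/7 - 3/7 = -1)
W(p) = -128 + 32*p (W(p) = (34 - 2)*(p - 4) = 32*(-4 + p) = -128 + 32*p)
D(v) = -v/29 + v/(7 + v) (D(v) = v*(-1/29) + v/(7 + v) = -v/29 + v/(7 + v))
W(j(-4, -4)) + D(n) = (-128 + 32*(-1)) + (1/29)*(-153)*(22 - 1*(-153))/(7 - 153) = (-128 - 32) + (1/29)*(-153)*(22 + 153)/(-146) = -160 + (1/29)*(-153)*(-1/146)*175 = -160 + 26775/4234 = -650665/4234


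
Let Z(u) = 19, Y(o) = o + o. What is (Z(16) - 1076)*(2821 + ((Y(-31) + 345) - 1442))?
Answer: -1756734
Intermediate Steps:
Y(o) = 2*o
(Z(16) - 1076)*(2821 + ((Y(-31) + 345) - 1442)) = (19 - 1076)*(2821 + ((2*(-31) + 345) - 1442)) = -1057*(2821 + ((-62 + 345) - 1442)) = -1057*(2821 + (283 - 1442)) = -1057*(2821 - 1159) = -1057*1662 = -1756734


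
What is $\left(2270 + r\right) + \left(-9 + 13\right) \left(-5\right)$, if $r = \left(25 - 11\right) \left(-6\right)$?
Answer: $2166$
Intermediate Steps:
$r = -84$ ($r = 14 \left(-6\right) = -84$)
$\left(2270 + r\right) + \left(-9 + 13\right) \left(-5\right) = \left(2270 - 84\right) + \left(-9 + 13\right) \left(-5\right) = 2186 + 4 \left(-5\right) = 2186 - 20 = 2166$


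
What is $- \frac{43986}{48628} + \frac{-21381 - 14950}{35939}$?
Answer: $- \frac{1673758361}{873820846} \approx -1.9154$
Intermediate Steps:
$- \frac{43986}{48628} + \frac{-21381 - 14950}{35939} = \left(-43986\right) \frac{1}{48628} - \frac{36331}{35939} = - \frac{21993}{24314} - \frac{36331}{35939} = - \frac{1673758361}{873820846}$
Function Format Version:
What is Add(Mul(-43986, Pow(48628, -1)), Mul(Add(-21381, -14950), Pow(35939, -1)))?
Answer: Rational(-1673758361, 873820846) ≈ -1.9154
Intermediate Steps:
Add(Mul(-43986, Pow(48628, -1)), Mul(Add(-21381, -14950), Pow(35939, -1))) = Add(Mul(-43986, Rational(1, 48628)), Mul(-36331, Rational(1, 35939))) = Add(Rational(-21993, 24314), Rational(-36331, 35939)) = Rational(-1673758361, 873820846)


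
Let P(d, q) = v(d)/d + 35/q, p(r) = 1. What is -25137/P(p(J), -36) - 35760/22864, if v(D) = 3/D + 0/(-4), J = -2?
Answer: -1293310983/104317 ≈ -12398.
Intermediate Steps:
v(D) = 3/D (v(D) = 3/D + 0*(-1/4) = 3/D + 0 = 3/D)
P(d, q) = 3/d**2 + 35/q (P(d, q) = (3/d)/d + 35/q = 3/d**2 + 35/q)
-25137/P(p(J), -36) - 35760/22864 = -25137/(3/1**2 + 35/(-36)) - 35760/22864 = -25137/(3*1 + 35*(-1/36)) - 35760*1/22864 = -25137/(3 - 35/36) - 2235/1429 = -25137/73/36 - 2235/1429 = -25137*36/73 - 2235/1429 = -904932/73 - 2235/1429 = -1293310983/104317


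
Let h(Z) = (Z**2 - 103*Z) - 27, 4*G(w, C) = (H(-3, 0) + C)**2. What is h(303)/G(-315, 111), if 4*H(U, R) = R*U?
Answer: 80764/4107 ≈ 19.665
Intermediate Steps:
H(U, R) = R*U/4 (H(U, R) = (R*U)/4 = R*U/4)
G(w, C) = C**2/4 (G(w, C) = ((1/4)*0*(-3) + C)**2/4 = (0 + C)**2/4 = C**2/4)
h(Z) = -27 + Z**2 - 103*Z
h(303)/G(-315, 111) = (-27 + 303**2 - 103*303)/(((1/4)*111**2)) = (-27 + 91809 - 31209)/(((1/4)*12321)) = 60573/(12321/4) = 60573*(4/12321) = 80764/4107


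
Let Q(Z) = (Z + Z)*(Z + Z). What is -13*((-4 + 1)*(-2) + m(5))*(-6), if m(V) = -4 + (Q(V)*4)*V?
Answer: 156156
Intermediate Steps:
Q(Z) = 4*Z² (Q(Z) = (2*Z)*(2*Z) = 4*Z²)
m(V) = -4 + 16*V³ (m(V) = -4 + ((4*V²)*4)*V = -4 + (16*V²)*V = -4 + 16*V³)
-13*((-4 + 1)*(-2) + m(5))*(-6) = -13*((-4 + 1)*(-2) + (-4 + 16*5³))*(-6) = -13*(-3*(-2) + (-4 + 16*125))*(-6) = -13*(6 + (-4 + 2000))*(-6) = -13*(6 + 1996)*(-6) = -26026*(-6) = -13*(-12012) = 156156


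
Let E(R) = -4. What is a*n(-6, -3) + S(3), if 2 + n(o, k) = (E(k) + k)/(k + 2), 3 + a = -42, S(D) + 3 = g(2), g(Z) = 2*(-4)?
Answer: -236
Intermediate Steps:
g(Z) = -8
S(D) = -11 (S(D) = -3 - 8 = -11)
a = -45 (a = -3 - 42 = -45)
n(o, k) = -2 + (-4 + k)/(2 + k) (n(o, k) = -2 + (-4 + k)/(k + 2) = -2 + (-4 + k)/(2 + k))
a*n(-6, -3) + S(3) = -45*(-8 - 1*(-3))/(2 - 3) - 11 = -45*(-8 + 3)/(-1) - 11 = -(-45)*(-5) - 11 = -45*5 - 11 = -225 - 11 = -236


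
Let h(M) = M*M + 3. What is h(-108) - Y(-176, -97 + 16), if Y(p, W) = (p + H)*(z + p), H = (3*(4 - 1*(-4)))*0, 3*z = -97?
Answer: -74999/3 ≈ -25000.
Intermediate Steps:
z = -97/3 (z = (1/3)*(-97) = -97/3 ≈ -32.333)
H = 0 (H = (3*(4 + 4))*0 = (3*8)*0 = 24*0 = 0)
h(M) = 3 + M**2 (h(M) = M**2 + 3 = 3 + M**2)
Y(p, W) = p*(-97/3 + p) (Y(p, W) = (p + 0)*(-97/3 + p) = p*(-97/3 + p))
h(-108) - Y(-176, -97 + 16) = (3 + (-108)**2) - (-176)*(-97 + 3*(-176))/3 = (3 + 11664) - (-176)*(-97 - 528)/3 = 11667 - (-176)*(-625)/3 = 11667 - 1*110000/3 = 11667 - 110000/3 = -74999/3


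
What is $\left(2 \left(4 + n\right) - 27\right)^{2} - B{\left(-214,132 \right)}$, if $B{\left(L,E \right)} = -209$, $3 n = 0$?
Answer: $570$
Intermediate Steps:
$n = 0$ ($n = \frac{1}{3} \cdot 0 = 0$)
$\left(2 \left(4 + n\right) - 27\right)^{2} - B{\left(-214,132 \right)} = \left(2 \left(4 + 0\right) - 27\right)^{2} - -209 = \left(2 \cdot 4 - 27\right)^{2} + 209 = \left(8 - 27\right)^{2} + 209 = \left(-19\right)^{2} + 209 = 361 + 209 = 570$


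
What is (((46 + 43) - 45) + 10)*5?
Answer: 270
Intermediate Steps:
(((46 + 43) - 45) + 10)*5 = ((89 - 45) + 10)*5 = (44 + 10)*5 = 54*5 = 270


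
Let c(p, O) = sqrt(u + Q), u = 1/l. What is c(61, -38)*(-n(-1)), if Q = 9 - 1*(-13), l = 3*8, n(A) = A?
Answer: 23*sqrt(6)/12 ≈ 4.6949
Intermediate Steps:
l = 24
Q = 22 (Q = 9 + 13 = 22)
u = 1/24 ≈ 0.041667
c(p, O) = 23*sqrt(6)/12 (c(p, O) = sqrt(1/24 + 22) = sqrt(529/24) = 23*sqrt(6)/12)
c(61, -38)*(-n(-1)) = (23*sqrt(6)/12)*(-1*(-1)) = (23*sqrt(6)/12)*1 = 23*sqrt(6)/12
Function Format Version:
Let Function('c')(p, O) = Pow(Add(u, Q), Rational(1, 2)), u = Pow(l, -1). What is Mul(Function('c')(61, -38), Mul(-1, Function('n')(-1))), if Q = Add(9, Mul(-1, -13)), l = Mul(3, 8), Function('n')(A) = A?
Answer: Mul(Rational(23, 12), Pow(6, Rational(1, 2))) ≈ 4.6949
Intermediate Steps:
l = 24
Q = 22 (Q = Add(9, 13) = 22)
u = Rational(1, 24) (u = Pow(24, -1) = Rational(1, 24) ≈ 0.041667)
Function('c')(p, O) = Mul(Rational(23, 12), Pow(6, Rational(1, 2))) (Function('c')(p, O) = Pow(Add(Rational(1, 24), 22), Rational(1, 2)) = Pow(Rational(529, 24), Rational(1, 2)) = Mul(Rational(23, 12), Pow(6, Rational(1, 2))))
Mul(Function('c')(61, -38), Mul(-1, Function('n')(-1))) = Mul(Mul(Rational(23, 12), Pow(6, Rational(1, 2))), Mul(-1, -1)) = Mul(Mul(Rational(23, 12), Pow(6, Rational(1, 2))), 1) = Mul(Rational(23, 12), Pow(6, Rational(1, 2)))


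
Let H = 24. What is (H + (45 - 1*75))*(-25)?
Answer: 150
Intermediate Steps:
(H + (45 - 1*75))*(-25) = (24 + (45 - 1*75))*(-25) = (24 + (45 - 75))*(-25) = (24 - 30)*(-25) = -6*(-25) = 150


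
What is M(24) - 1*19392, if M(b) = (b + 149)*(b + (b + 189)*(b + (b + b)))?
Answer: 2637888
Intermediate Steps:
M(b) = (149 + b)*(b + 3*b*(189 + b)) (M(b) = (149 + b)*(b + (189 + b)*(b + 2*b)) = (149 + b)*(b + (189 + b)*(3*b)) = (149 + b)*(b + 3*b*(189 + b)))
M(24) - 1*19392 = 24*(84632 + 3*24² + 1015*24) - 1*19392 = 24*(84632 + 3*576 + 24360) - 19392 = 24*(84632 + 1728 + 24360) - 19392 = 24*110720 - 19392 = 2657280 - 19392 = 2637888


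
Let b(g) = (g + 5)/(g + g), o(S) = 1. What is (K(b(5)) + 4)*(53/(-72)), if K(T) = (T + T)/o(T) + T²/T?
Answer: -371/72 ≈ -5.1528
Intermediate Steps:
b(g) = (5 + g)/(2*g) (b(g) = (5 + g)/((2*g)) = (5 + g)*(1/(2*g)) = (5 + g)/(2*g))
K(T) = 3*T (K(T) = (T + T)/1 + T²/T = (2*T)*1 + T = 2*T + T = 3*T)
(K(b(5)) + 4)*(53/(-72)) = (3*((½)*(5 + 5)/5) + 4)*(53/(-72)) = (3*((½)*(⅕)*10) + 4)*(53*(-1/72)) = (3*1 + 4)*(-53/72) = (3 + 4)*(-53/72) = 7*(-53/72) = -371/72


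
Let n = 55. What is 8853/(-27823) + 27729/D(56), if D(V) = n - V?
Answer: -771512820/27823 ≈ -27729.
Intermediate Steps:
D(V) = 55 - V
8853/(-27823) + 27729/D(56) = 8853/(-27823) + 27729/(55 - 1*56) = 8853*(-1/27823) + 27729/(55 - 56) = -8853/27823 + 27729/(-1) = -8853/27823 + 27729*(-1) = -8853/27823 - 27729 = -771512820/27823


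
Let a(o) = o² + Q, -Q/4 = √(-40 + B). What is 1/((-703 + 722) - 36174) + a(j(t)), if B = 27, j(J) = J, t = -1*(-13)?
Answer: 6110194/36155 - 4*I*√13 ≈ 169.0 - 14.422*I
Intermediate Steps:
t = 13
Q = -4*I*√13 (Q = -4*√(-40 + 27) = -4*I*√13 ≈ -14.422*I)
a(o) = o² - 4*I*√13
1/((-703 + 722) - 36174) + a(j(t)) = 1/((-703 + 722) - 36174) + (13² - 4*I*√13) = 1/(19 - 36174) + (169 - 4*I*√13) = 1/(-36155) + (169 - 4*I*√13) = -1/36155 + (169 - 4*I*√13) = 6110194/36155 - 4*I*√13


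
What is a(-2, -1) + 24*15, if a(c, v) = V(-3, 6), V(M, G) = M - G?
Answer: 351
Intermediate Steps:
a(c, v) = -9 (a(c, v) = -3 - 1*6 = -3 - 6 = -9)
a(-2, -1) + 24*15 = -9 + 24*15 = -9 + 360 = 351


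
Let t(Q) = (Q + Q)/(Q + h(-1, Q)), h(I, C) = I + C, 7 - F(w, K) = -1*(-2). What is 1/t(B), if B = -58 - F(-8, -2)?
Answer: 127/126 ≈ 1.0079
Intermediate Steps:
F(w, K) = 5 (F(w, K) = 7 - (-1)*(-2) = 7 - 1*2 = 7 - 2 = 5)
h(I, C) = C + I
B = -63 (B = -58 - 1*5 = -58 - 5 = -63)
t(Q) = 2*Q/(-1 + 2*Q) (t(Q) = (Q + Q)/(Q + (Q - 1)) = (2*Q)/(Q + (-1 + Q)) = (2*Q)/(-1 + 2*Q) = 2*Q/(-1 + 2*Q))
1/t(B) = 1/(2*(-63)/(-1 + 2*(-63))) = 1/(2*(-63)/(-1 - 126)) = 1/(2*(-63)/(-127)) = 1/(2*(-63)*(-1/127)) = 1/(126/127) = 127/126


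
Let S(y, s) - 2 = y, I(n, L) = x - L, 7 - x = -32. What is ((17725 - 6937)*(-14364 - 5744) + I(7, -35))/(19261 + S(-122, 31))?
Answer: -216925030/19141 ≈ -11333.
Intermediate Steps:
x = 39 (x = 7 - 1*(-32) = 7 + 32 = 39)
I(n, L) = 39 - L
S(y, s) = 2 + y
((17725 - 6937)*(-14364 - 5744) + I(7, -35))/(19261 + S(-122, 31)) = ((17725 - 6937)*(-14364 - 5744) + (39 - 1*(-35)))/(19261 + (2 - 122)) = (10788*(-20108) + (39 + 35))/(19261 - 120) = (-216925104 + 74)/19141 = -216925030*1/19141 = -216925030/19141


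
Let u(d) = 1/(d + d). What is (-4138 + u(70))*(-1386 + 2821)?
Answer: -23752079/4 ≈ -5.9380e+6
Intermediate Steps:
u(d) = 1/(2*d)
(-4138 + u(70))*(-1386 + 2821) = (-4138 + (½)/70)*(-1386 + 2821) = (-4138 + (½)*(1/70))*1435 = (-4138 + 1/140)*1435 = -579319/140*1435 = -23752079/4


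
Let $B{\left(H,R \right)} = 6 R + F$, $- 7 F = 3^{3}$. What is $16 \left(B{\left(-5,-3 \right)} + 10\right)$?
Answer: $- \frac{1328}{7} \approx -189.71$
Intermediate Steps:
$F = - \frac{27}{7}$ ($F = - \frac{3^{3}}{7} = \left(- \frac{1}{7}\right) 27 = - \frac{27}{7} \approx -3.8571$)
$B{\left(H,R \right)} = - \frac{27}{7} + 6 R$ ($B{\left(H,R \right)} = 6 R - \frac{27}{7} = - \frac{27}{7} + 6 R$)
$16 \left(B{\left(-5,-3 \right)} + 10\right) = 16 \left(\left(- \frac{27}{7} + 6 \left(-3\right)\right) + 10\right) = 16 \left(\left(- \frac{27}{7} - 18\right) + 10\right) = 16 \left(- \frac{153}{7} + 10\right) = 16 \left(- \frac{83}{7}\right) = - \frac{1328}{7}$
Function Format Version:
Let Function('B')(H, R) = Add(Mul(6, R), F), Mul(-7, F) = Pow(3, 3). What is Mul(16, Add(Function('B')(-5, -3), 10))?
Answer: Rational(-1328, 7) ≈ -189.71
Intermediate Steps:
F = Rational(-27, 7) (F = Mul(Rational(-1, 7), Pow(3, 3)) = Mul(Rational(-1, 7), 27) = Rational(-27, 7) ≈ -3.8571)
Function('B')(H, R) = Add(Rational(-27, 7), Mul(6, R)) (Function('B')(H, R) = Add(Mul(6, R), Rational(-27, 7)) = Add(Rational(-27, 7), Mul(6, R)))
Mul(16, Add(Function('B')(-5, -3), 10)) = Mul(16, Add(Add(Rational(-27, 7), Mul(6, -3)), 10)) = Mul(16, Add(Add(Rational(-27, 7), -18), 10)) = Mul(16, Add(Rational(-153, 7), 10)) = Mul(16, Rational(-83, 7)) = Rational(-1328, 7)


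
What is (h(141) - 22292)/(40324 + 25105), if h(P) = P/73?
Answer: -1627175/4776317 ≈ -0.34068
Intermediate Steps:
h(P) = P/73 (h(P) = P*(1/73) = P/73)
(h(141) - 22292)/(40324 + 25105) = ((1/73)*141 - 22292)/(40324 + 25105) = (141/73 - 22292)/65429 = -1627175/73*1/65429 = -1627175/4776317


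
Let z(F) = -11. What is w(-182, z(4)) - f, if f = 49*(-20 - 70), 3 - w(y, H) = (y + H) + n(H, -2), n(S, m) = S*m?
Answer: 4584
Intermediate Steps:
w(y, H) = 3 + H - y (w(y, H) = 3 - ((y + H) + H*(-2)) = 3 - ((H + y) - 2*H) = 3 - (y - H) = 3 + (H - y) = 3 + H - y)
f = -4410 (f = 49*(-90) = -4410)
w(-182, z(4)) - f = (3 - 11 - 1*(-182)) - 1*(-4410) = (3 - 11 + 182) + 4410 = 174 + 4410 = 4584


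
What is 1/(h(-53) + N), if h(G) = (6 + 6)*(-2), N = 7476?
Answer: 1/7452 ≈ 0.00013419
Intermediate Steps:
h(G) = -24 (h(G) = 12*(-2) = -24)
1/(h(-53) + N) = 1/(-24 + 7476) = 1/7452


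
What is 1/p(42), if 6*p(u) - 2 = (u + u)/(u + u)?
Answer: 2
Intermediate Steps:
p(u) = 1/2 (p(u) = 1/3 + ((u + u)/(u + u))/6 = 1/3 + ((2*u)/((2*u)))/6 = 1/3 + ((2*u)*(1/(2*u)))/6 = 1/3 + (1/6)*1 = 1/3 + 1/6 = 1/2)
1/p(42) = 1/(1/2) = 2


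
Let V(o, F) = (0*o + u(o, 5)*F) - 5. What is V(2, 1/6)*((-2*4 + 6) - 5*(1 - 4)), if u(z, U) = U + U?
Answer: -130/3 ≈ -43.333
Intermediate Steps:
u(z, U) = 2*U
V(o, F) = -5 + 10*F (V(o, F) = (0*o + (2*5)*F) - 5 = (0 + 10*F) - 5 = 10*F - 5 = -5 + 10*F)
V(2, 1/6)*((-2*4 + 6) - 5*(1 - 4)) = (-5 + 10/6)*((-2*4 + 6) - 5*(1 - 4)) = (-5 + 10*(⅙))*((-8 + 6) - 5*(-3)) = (-5 + 5/3)*(-2 + 15) = -10/3*13 = -130/3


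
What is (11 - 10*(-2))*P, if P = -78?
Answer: -2418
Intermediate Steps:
(11 - 10*(-2))*P = (11 - 10*(-2))*(-78) = (11 + 20)*(-78) = 31*(-78) = -2418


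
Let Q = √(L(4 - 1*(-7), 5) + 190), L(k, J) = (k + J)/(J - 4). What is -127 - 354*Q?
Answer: -127 - 354*√206 ≈ -5207.9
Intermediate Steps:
L(k, J) = (J + k)/(-4 + J)
Q = √206 (Q = √((5 + (4 - 1*(-7)))/(-4 + 5) + 190) = √((5 + (4 + 7))/1 + 190) = √(1*(5 + 11) + 190) = √(1*16 + 190) = √(16 + 190) = √206 ≈ 14.353)
-127 - 354*Q = -127 - 354*√206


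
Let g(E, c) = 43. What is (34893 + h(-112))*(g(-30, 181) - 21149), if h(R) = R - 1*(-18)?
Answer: -734467694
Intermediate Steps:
h(R) = 18 + R (h(R) = R + 18 = 18 + R)
(34893 + h(-112))*(g(-30, 181) - 21149) = (34893 + (18 - 112))*(43 - 21149) = (34893 - 94)*(-21106) = 34799*(-21106) = -734467694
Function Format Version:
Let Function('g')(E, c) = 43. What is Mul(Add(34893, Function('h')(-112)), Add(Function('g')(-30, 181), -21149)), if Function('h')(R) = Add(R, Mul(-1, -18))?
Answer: -734467694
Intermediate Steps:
Function('h')(R) = Add(18, R) (Function('h')(R) = Add(R, 18) = Add(18, R))
Mul(Add(34893, Function('h')(-112)), Add(Function('g')(-30, 181), -21149)) = Mul(Add(34893, Add(18, -112)), Add(43, -21149)) = Mul(Add(34893, -94), -21106) = Mul(34799, -21106) = -734467694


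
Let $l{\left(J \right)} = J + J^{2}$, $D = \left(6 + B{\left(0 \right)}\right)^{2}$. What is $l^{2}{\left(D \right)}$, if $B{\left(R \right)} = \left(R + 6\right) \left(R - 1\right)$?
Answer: $0$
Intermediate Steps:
$B{\left(R \right)} = \left(-1 + R\right) \left(6 + R\right)$ ($B{\left(R \right)} = \left(6 + R\right) \left(-1 + R\right) = \left(-1 + R\right) \left(6 + R\right)$)
$D = 0$ ($D = \left(6 + \left(-6 + 0^{2} + 5 \cdot 0\right)\right)^{2} = \left(6 + \left(-6 + 0 + 0\right)\right)^{2} = \left(6 - 6\right)^{2} = 0^{2} = 0$)
$l^{2}{\left(D \right)} = \left(0 \left(1 + 0\right)\right)^{2} = \left(0 \cdot 1\right)^{2} = 0^{2} = 0$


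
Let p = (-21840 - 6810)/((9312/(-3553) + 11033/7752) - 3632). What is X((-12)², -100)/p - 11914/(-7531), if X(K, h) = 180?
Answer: 7724091693/316452620 ≈ 24.408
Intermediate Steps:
p = 128581200/16305791 (p = -28650/((9312*(-1/3553) + 11033*(1/7752)) - 3632) = -28650/((-9312/3553 + 649/456) - 3632) = -28650/(-5375/4488 - 3632) = -28650/(-16305791/4488) = -28650*(-4488/16305791) = 128581200/16305791 ≈ 7.8856)
X((-12)², -100)/p - 11914/(-7531) = 180/(128581200/16305791) - 11914/(-7531) = 180*(16305791/128581200) - 11914*(-1/7531) = 16305791/714340 + 11914/7531 = 7724091693/316452620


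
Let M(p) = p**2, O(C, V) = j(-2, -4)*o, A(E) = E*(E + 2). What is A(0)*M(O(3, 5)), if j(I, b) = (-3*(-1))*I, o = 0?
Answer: 0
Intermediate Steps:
j(I, b) = 3*I
A(E) = E*(2 + E)
O(C, V) = 0 (O(C, V) = (3*(-2))*0 = -6*0 = 0)
A(0)*M(O(3, 5)) = (0*(2 + 0))*0**2 = (0*2)*0 = 0*0 = 0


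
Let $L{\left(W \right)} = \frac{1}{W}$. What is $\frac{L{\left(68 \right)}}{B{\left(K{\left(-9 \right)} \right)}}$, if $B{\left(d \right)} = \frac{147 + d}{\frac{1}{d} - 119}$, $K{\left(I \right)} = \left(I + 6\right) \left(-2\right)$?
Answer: $- \frac{713}{62424} \approx -0.011422$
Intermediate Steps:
$K{\left(I \right)} = -12 - 2 I$ ($K{\left(I \right)} = \left(6 + I\right) \left(-2\right) = -12 - 2 I$)
$B{\left(d \right)} = \frac{147 + d}{-119 + \frac{1}{d}}$
$\frac{L{\left(68 \right)}}{B{\left(K{\left(-9 \right)} \right)}} = \frac{1}{68 \left(- \frac{\left(-12 - -18\right) \left(147 - -6\right)}{-1 + 119 \left(-12 - -18\right)}\right)} = \frac{1}{68 \left(- \frac{\left(-12 + 18\right) \left(147 + \left(-12 + 18\right)\right)}{-1 + 119 \left(-12 + 18\right)}\right)} = \frac{1}{68 \left(\left(-1\right) 6 \frac{1}{-1 + 119 \cdot 6} \left(147 + 6\right)\right)} = \frac{1}{68 \left(\left(-1\right) 6 \frac{1}{-1 + 714} \cdot 153\right)} = \frac{1}{68 \left(\left(-1\right) 6 \cdot \frac{1}{713} \cdot 153\right)} = \frac{1}{68 \left(- \frac{918}{713}\right)} = \frac{1}{68} \left(- \frac{713}{918}\right) = - \frac{713}{62424}$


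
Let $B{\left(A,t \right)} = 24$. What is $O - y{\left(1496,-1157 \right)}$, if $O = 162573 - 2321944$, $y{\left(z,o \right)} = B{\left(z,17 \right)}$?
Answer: $-2159395$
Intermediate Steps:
$y{\left(z,o \right)} = 24$
$O = -2159371$
$O - y{\left(1496,-1157 \right)} = -2159371 - 24 = -2159395$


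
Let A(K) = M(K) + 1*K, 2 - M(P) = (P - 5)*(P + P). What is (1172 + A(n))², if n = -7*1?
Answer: 998001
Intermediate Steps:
n = -7
M(P) = 2 - 2*P*(-5 + P) (M(P) = 2 - (P - 5)*(P + P) = 2 - (-5 + P)*2*P = 2 - 2*P*(-5 + P))
A(K) = 2 - 2*K² + 11*K (A(K) = (2 - 2*K² + 10*K) + 1*K = (2 - 2*K² + 10*K) + K = 2 - 2*K² + 11*K)
(1172 + A(n))² = (1172 + (2 - 2*(-7)² + 11*(-7)))² = (1172 + (2 - 2*49 - 77))² = (1172 + (2 - 98 - 77))² = (1172 - 173)² = 999² = 998001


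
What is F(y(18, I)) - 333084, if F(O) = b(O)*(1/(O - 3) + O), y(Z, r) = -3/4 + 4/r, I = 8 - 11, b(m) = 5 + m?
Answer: -2925868271/8784 ≈ -3.3309e+5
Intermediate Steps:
I = -3
y(Z, r) = -¾ + 4/r (y(Z, r) = -3*¼ + 4/r = -¾ + 4/r)
F(O) = (5 + O)*(O + 1/(-3 + O)) (F(O) = (5 + O)*(1/(O - 3) + O) = (5 + O)*(1/(-3 + O) + O) = (5 + O)*(O + 1/(-3 + O)))
F(y(18, I)) - 333084 = (5 + (-¾ + 4/(-3)))*(1 + (-¾ + 4/(-3))² - 3*(-¾ + 4/(-3)))/(-3 + (-¾ + 4/(-3))) - 333084 = (5 + (-¾ + 4*(-⅓)))*(1 + (-¾ + 4*(-⅓))² - 3*(-¾ + 4*(-⅓)))/(-3 + (-¾ + 4*(-⅓))) - 333084 = (5 + (-¾ - 4/3))*(1 + (-¾ - 4/3)² - 3*(-¾ - 4/3))/(-3 + (-¾ - 4/3)) - 333084 = (5 - 25/12)*(1 + (-25/12)² - 3*(-25/12))/(-3 - 25/12) - 333084 = (35/12)*(1 + 625/144 + 25/4)/(-61/12) - 333084 = -12/61*35/12*1669/144 - 333084 = -58415/8784 - 333084 = -2925868271/8784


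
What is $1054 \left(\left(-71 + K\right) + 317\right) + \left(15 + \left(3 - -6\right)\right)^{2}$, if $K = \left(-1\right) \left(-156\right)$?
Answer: $424284$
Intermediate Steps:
$K = 156$
$1054 \left(\left(-71 + K\right) + 317\right) + \left(15 + \left(3 - -6\right)\right)^{2} = 1054 \left(\left(-71 + 156\right) + 317\right) + \left(15 + \left(3 - -6\right)\right)^{2} = 1054 \left(85 + 317\right) + \left(15 + \left(3 + 6\right)\right)^{2} = 1054 \cdot 402 + \left(15 + 9\right)^{2} = 423708 + 24^{2} = 423708 + 576 = 424284$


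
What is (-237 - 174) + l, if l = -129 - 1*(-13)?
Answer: -527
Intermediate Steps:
l = -116 (l = -129 + 13 = -116)
(-237 - 174) + l = (-237 - 174) - 116 = -411 - 116 = -527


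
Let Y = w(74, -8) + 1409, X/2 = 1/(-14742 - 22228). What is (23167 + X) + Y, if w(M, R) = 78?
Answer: 455729189/18485 ≈ 24654.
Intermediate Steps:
X = -1/18485 (X = 2/(-14742 - 22228) = 2/(-36970) = 2*(-1/36970) = -1/18485 ≈ -5.4098e-5)
Y = 1487 (Y = 78 + 1409 = 1487)
(23167 + X) + Y = (23167 - 1/18485) + 1487 = 428241994/18485 + 1487 = 455729189/18485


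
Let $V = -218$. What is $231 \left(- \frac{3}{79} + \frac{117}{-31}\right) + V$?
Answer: $- \frac{2690498}{2449} \approx -1098.6$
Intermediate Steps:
$231 \left(- \frac{3}{79} + \frac{117}{-31}\right) + V = 231 \left(- \frac{3}{79} + \frac{117}{-31}\right) - 218 = 231 \left(\left(-3\right) \frac{1}{79} + 117 \left(- \frac{1}{31}\right)\right) - 218 = 231 \left(- \frac{3}{79} - \frac{117}{31}\right) - 218 = 231 \left(- \frac{9336}{2449}\right) - 218 = - \frac{2156616}{2449} - 218 = - \frac{2690498}{2449}$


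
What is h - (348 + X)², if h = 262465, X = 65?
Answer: 91896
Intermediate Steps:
h - (348 + X)² = 262465 - (348 + 65)² = 262465 - 1*413² = 262465 - 1*170569 = 262465 - 170569 = 91896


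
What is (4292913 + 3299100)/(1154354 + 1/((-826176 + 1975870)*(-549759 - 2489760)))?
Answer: 2411856059024905038/366719036065880713 ≈ 6.5769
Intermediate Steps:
(4292913 + 3299100)/(1154354 + 1/((-826176 + 1975870)*(-549759 - 2489760))) = 7592013/(1154354 + 1/(1149694*(-3039519))) = 7592013/(1154354 + 1/(-3494516757186)) = 7592013/(1154354 - 1/3494516757186) = 7592013/(4033909396724687843/3494516757186) = 7592013*(3494516757186/4033909396724687843) = 2411856059024905038/366719036065880713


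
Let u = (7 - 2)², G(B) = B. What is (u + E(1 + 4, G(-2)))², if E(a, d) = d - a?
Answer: 324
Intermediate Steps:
u = 25 (u = 5² = 25)
(u + E(1 + 4, G(-2)))² = (25 + (-2 - (1 + 4)))² = (25 + (-2 - 1*5))² = (25 + (-2 - 5))² = (25 - 7)² = 18² = 324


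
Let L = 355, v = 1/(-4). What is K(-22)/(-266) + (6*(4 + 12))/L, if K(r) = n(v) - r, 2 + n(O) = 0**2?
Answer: 9218/47215 ≈ 0.19523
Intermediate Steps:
v = -1/4 ≈ -0.25000
n(O) = -2 (n(O) = -2 + 0**2 = -2 + 0 = -2)
K(r) = -2 - r
K(-22)/(-266) + (6*(4 + 12))/L = (-2 - 1*(-22))/(-266) + (6*(4 + 12))/355 = (-2 + 22)*(-1/266) + (6*16)*(1/355) = 20*(-1/266) + 96*(1/355) = -10/133 + 96/355 = 9218/47215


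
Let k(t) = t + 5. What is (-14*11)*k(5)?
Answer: -1540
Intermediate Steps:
k(t) = 5 + t
(-14*11)*k(5) = (-14*11)*(5 + 5) = -154*10 = -1540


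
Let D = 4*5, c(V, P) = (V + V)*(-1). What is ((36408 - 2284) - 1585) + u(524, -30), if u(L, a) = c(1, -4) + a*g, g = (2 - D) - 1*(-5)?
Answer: 32927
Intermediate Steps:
c(V, P) = -2*V (c(V, P) = (2*V)*(-1) = -2*V)
D = 20
g = -13 (g = (2 - 1*20) - 1*(-5) = (2 - 20) + 5 = -18 + 5 = -13)
u(L, a) = -2 - 13*a (u(L, a) = -2*1 + a*(-13) = -2 - 13*a)
((36408 - 2284) - 1585) + u(524, -30) = ((36408 - 2284) - 1585) + (-2 - 13*(-30)) = (34124 - 1585) + (-2 + 390) = 32539 + 388 = 32927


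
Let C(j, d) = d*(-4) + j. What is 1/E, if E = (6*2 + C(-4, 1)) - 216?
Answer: -1/212 ≈ -0.0047170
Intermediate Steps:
C(j, d) = j - 4*d (C(j, d) = -4*d + j = j - 4*d)
E = -212 (E = (6*2 + (-4 - 4*1)) - 216 = (12 + (-4 - 4)) - 216 = (12 - 8) - 216 = 4 - 216 = -212)
1/E = 1/(-212) = -1/212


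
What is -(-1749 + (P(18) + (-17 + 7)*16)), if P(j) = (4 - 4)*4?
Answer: 1909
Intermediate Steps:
P(j) = 0 (P(j) = 0*4 = 0)
-(-1749 + (P(18) + (-17 + 7)*16)) = -(-1749 + (0 + (-17 + 7)*16)) = -(-1749 + (0 - 10*16)) = -(-1749 + (0 - 160)) = -(-1749 - 160) = -1*(-1909) = 1909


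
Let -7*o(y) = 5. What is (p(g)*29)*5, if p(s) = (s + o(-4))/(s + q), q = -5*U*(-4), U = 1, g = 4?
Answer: 3335/168 ≈ 19.851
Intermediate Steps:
o(y) = -5/7 (o(y) = -1/7*5 = -5/7)
q = 20 (q = -5*1*(-4) = -5*(-4) = 20)
p(s) = (-5/7 + s)/(20 + s) (p(s) = (s - 5/7)/(s + 20) = (-5/7 + s)/(20 + s))
(p(g)*29)*5 = (((-5/7 + 4)/(20 + 4))*29)*5 = (((23/7)/24)*29)*5 = (((1/24)*(23/7))*29)*5 = ((23/168)*29)*5 = (667/168)*5 = 3335/168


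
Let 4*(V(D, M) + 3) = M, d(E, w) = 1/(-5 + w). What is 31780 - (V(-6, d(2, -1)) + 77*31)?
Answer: 705505/24 ≈ 29396.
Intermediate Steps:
V(D, M) = -3 + M/4
31780 - (V(-6, d(2, -1)) + 77*31) = 31780 - ((-3 + 1/(4*(-5 - 1))) + 77*31) = 31780 - ((-3 + (¼)/(-6)) + 2387) = 31780 - ((-3 + (¼)*(-⅙)) + 2387) = 31780 - ((-3 - 1/24) + 2387) = 31780 - (-73/24 + 2387) = 31780 - 1*57215/24 = 31780 - 57215/24 = 705505/24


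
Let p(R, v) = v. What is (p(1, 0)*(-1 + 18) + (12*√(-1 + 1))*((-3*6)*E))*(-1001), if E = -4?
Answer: 0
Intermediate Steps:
(p(1, 0)*(-1 + 18) + (12*√(-1 + 1))*((-3*6)*E))*(-1001) = (0*(-1 + 18) + (12*√(-1 + 1))*(-3*6*(-4)))*(-1001) = (0*17 + (12*√0)*(-18*(-4)))*(-1001) = (0 + (12*0)*72)*(-1001) = (0 + 0*72)*(-1001) = (0 + 0)*(-1001) = 0*(-1001) = 0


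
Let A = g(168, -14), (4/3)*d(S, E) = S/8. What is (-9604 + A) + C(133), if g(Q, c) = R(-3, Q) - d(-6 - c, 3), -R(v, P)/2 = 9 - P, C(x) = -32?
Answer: -37275/4 ≈ -9318.8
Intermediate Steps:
d(S, E) = 3*S/32 (d(S, E) = 3*(S/8)/4 = 3*S/32)
R(v, P) = -18 + 2*P (R(v, P) = -2*(9 - P) = -18 + 2*P)
g(Q, c) = -279/16 + 2*Q + 3*c/32 (g(Q, c) = (-18 + 2*Q) - 3*(-6 - c)/32 = (-18 + 2*Q) - (-9/16 - 3*c/32) = (-18 + 2*Q) + (9/16 + 3*c/32) = -279/16 + 2*Q + 3*c/32)
A = 1269/4 (A = -279/16 + 2*168 + (3/32)*(-14) = -279/16 + 336 - 21/16 = 1269/4 ≈ 317.25)
(-9604 + A) + C(133) = (-9604 + 1269/4) - 32 = -37147/4 - 32 = -37275/4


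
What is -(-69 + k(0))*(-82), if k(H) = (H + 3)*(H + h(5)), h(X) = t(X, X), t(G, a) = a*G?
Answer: 492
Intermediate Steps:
t(G, a) = G*a
h(X) = X² (h(X) = X*X = X²)
k(H) = (3 + H)*(25 + H) (k(H) = (H + 3)*(H + 5²) = (3 + H)*(H + 25) = (3 + H)*(25 + H))
-(-69 + k(0))*(-82) = -(-69 + (75 + 0² + 28*0))*(-82) = -(-69 + (75 + 0 + 0))*(-82) = -(-69 + 75)*(-82) = -6*(-82) = -1*(-492) = 492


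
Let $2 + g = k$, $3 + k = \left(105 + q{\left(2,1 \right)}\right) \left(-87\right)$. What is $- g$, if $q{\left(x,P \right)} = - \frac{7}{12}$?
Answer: $\frac{36357}{4} \approx 9089.3$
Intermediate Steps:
$q{\left(x,P \right)} = - \frac{7}{12}$ ($q{\left(x,P \right)} = \left(-7\right) \frac{1}{12} = - \frac{7}{12}$)
$k = - \frac{36349}{4}$ ($k = -3 + \left(105 - \frac{7}{12}\right) \left(-87\right) = -3 + \frac{1253}{12} \left(-87\right) = -3 - \frac{36337}{4} = - \frac{36349}{4} \approx -9087.3$)
$g = - \frac{36357}{4}$ ($g = -2 - \frac{36349}{4} = - \frac{36357}{4} \approx -9089.3$)
$- g = \left(-1\right) \left(- \frac{36357}{4}\right) = \frac{36357}{4}$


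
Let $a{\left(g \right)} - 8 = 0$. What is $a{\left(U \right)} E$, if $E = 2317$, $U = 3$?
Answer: $18536$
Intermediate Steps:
$a{\left(g \right)} = 8$ ($a{\left(g \right)} = 8 + 0 = 8$)
$a{\left(U \right)} E = 8 \cdot 2317 = 18536$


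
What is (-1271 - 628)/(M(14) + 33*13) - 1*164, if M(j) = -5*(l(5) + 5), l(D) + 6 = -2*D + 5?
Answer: -8575/51 ≈ -168.14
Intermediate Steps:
l(D) = -1 - 2*D (l(D) = -6 + (-2*D + 5) = -6 + (5 - 2*D) = -1 - 2*D)
M(j) = 30 (M(j) = -5*((-1 - 2*5) + 5) = -5*((-1 - 10) + 5) = -5*(-11 + 5) = -5*(-6) = 30)
(-1271 - 628)/(M(14) + 33*13) - 1*164 = (-1271 - 628)/(30 + 33*13) - 1*164 = -1899/(30 + 429) - 164 = -1899/459 - 164 = -1899*1/459 - 164 = -211/51 - 164 = -8575/51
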